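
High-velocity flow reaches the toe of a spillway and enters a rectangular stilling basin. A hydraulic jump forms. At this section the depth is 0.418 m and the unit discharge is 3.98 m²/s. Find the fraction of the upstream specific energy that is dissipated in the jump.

ΔE/E₁ = 0.464 (46.4%)

V₁ = q/y₁ = 3.98/0.418 = 9.52 m/s. Fr₁ = V₁/√(g·y₁) = 9.52/√(9.81×0.418) = 4.70.
Bélanger equation: y₂/y₁ = ½[√(1 + 8Fr₁²) − 1] = ½[√177.9 − 1] = 6.17.
y₂ = 6.17 × 0.418 = 2.58 m.
E₁ = y₁ + V₁²/2g = 5.04 m. ΔE = (y₂ − y₁)³/(4y₁y₂) = 2.34 m. ΔE/E₁ = 2.34/5.04 = 0.464.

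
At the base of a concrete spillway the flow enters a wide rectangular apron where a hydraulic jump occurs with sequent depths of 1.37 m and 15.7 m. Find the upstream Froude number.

Fr₁ = 8.45

For a rectangular channel the momentum equation gives q² = ½·g·y₁·y₂·(y₁ + y₂) = ½×9.81×1.37×15.7×17.1 = 1801.
q = √1801 = 42.4 m²/s.
V₁ = q/y₁ = 31.0 m/s; Fr₁ = V₁/√(g·y₁) = 8.45.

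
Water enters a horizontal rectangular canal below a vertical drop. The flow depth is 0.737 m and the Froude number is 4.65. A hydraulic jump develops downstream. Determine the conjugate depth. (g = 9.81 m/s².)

Fr₁ = 4.65 (given).
Conjugate-depth relation: y₂/y₁ = ½[√(1 + 8Fr₁²) − 1] = ½[√174.0 − 1] = 6.10.
y₂ = 6.10 × 0.737 = 4.49 m.

y₂ = 4.49 m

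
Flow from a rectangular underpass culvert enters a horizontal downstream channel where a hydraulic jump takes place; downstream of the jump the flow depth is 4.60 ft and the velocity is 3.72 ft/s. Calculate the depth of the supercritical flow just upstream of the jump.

y₁ = 0.740 ft

Fr₂ = V₂/√(g·y₂) = 3.72/√(32.2×4.60) = 0.306.
Since the conjugate-depth ratio holds either way, y₁/y₂ = ½[√(1 + 8Fr₂²) − 1] = ½[√1.747 − 1] = 0.161.
y₁ = 0.161 × 4.60 = 0.740 ft.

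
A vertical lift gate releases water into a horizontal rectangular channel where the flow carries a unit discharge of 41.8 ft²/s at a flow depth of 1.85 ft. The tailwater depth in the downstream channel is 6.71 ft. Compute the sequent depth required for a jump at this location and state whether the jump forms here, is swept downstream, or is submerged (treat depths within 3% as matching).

y₂ = 6.79 ft; the jump forms here

V₁ = q/y₁ = 41.8/1.85 = 22.6 ft/s. Fr₁ = V₁/√(g·y₁) = 22.6/√(32.2×1.85) = 2.93.
Conjugate-depth relation: y₂/y₁ = ½[√(1 + 8Fr₁²) − 1] = ½[√69.56 − 1] = 3.67.
y₂ = 3.67 × 1.85 = 6.79 ft.
Tailwater y_tw = 6.71 ft: y_tw ≈ y₂, so the jump forms here.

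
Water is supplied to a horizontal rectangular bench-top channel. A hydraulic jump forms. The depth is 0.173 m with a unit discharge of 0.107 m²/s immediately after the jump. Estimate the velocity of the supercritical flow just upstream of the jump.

V₁ = 1.83 m/s

V₂ = q/y₂ = 0.107/0.173 = 0.618 m/s; Fr₂ = V₂/√(g·y₂) = 0.475.
From the momentum equation (using Fr₂), y₁/y₂ = ½[√(1 + 8Fr₂²) − 1] = ½[√2.803 − 1] = 0.337.
y₁ = 0.337 × 0.173 = 0.0583 m.
V₁ = q/y₁ = 0.107/0.0583 = 1.83 m/s.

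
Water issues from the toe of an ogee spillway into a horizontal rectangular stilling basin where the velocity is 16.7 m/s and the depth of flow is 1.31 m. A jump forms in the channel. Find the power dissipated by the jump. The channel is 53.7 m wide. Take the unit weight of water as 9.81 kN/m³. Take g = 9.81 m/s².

P = 82323 kW

Fr₁ = V₁/√(g·y₁) = 16.7/√(9.81×1.31) = 4.66.
By Bélanger, y₂/y₁ = ½[√(1 + 8Fr₁²) − 1] = ½[√174.6 − 1] = 6.11.
y₂ = 6.11 × 1.31 = 8.00 m.
q = V₁·y₁ = 16.7 × 1.31 = 21.9 m²/s. V₂ = q/y₂ = 21.9/8.00 = 2.73 m/s. E₁ = y₁ + V₁²/2g = 15.5 m; E₂ = y₂ + V₂²/2g = 8.38 m. ΔE = E₁ − E₂ = 7.14 m.
Q = q·b = 21.9 × 53.7 = 1175 m³/s. P = γ·Q·ΔE = 9.81 × 1175 × 7.14 = 82323 kW.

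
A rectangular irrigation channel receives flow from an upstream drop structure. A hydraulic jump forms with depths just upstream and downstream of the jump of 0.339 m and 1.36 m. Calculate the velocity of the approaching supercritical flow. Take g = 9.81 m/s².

For a rectangular channel the momentum equation gives q² = ½·g·y₁·y₂·(y₁ + y₂) = ½×9.81×0.339×1.36×1.70 = 3.84.
q = √3.84 = 1.96 m²/s.
V₁ = q/y₁ = 1.96/0.339 = 5.78 m/s.

V₁ = 5.78 m/s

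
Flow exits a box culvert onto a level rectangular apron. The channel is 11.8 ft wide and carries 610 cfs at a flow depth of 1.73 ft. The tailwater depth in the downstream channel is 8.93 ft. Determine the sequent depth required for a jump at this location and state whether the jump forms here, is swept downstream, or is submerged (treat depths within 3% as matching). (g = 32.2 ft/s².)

y₂ = 8.97 ft; the jump forms here

q = Q/b = 610/11.8 = 51.7 ft²/s; V₁ = q/y₁ = 29.9 ft/s. Fr₁ = V₁/√(g·y₁) = 4.00.
Bélanger equation: y₂/y₁ = ½[√(1 + 8Fr₁²) − 1] = ½[√129.2 − 1] = 5.18.
y₂ = 5.18 × 1.73 = 8.97 ft.
Tailwater y_tw = 8.93 ft: y_tw ≈ y₂, so the jump forms here.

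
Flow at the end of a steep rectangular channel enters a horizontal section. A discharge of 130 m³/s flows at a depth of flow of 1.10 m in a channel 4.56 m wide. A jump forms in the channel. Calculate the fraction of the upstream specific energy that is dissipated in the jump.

ΔE/E₁ = 0.659 (65.9%)

q = Q/b = 130/4.56 = 28.5 m²/s; V₁ = q/y₁ = 25.9 m/s. Fr₁ = V₁/√(g·y₁) = 7.89.
Conjugate-depth relation: y₂/y₁ = ½[√(1 + 8Fr₁²) − 1] = ½[√499.0 − 1] = 10.7.
y₂ = 10.7 × 1.10 = 11.7 m.
E₁ = y₁ + V₁²/2g = 35.3 m. ΔE = (y₂ − y₁)³/(4y₁y₂) = 23.3 m. ΔE/E₁ = 23.3/35.3 = 0.659.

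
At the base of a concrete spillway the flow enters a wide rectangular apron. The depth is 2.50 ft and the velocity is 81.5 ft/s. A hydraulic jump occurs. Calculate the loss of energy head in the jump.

ΔE = 74.1 ft

Fr₁ = V₁/√(g·y₁) = 81.5/√(32.2×2.50) = 9.08.
By Bélanger, y₂/y₁ = ½[√(1 + 8Fr₁²) − 1] = ½[√661.1 − 1] = 12.4.
y₂ = 12.4 × 2.50 = 30.9 ft.
Head loss: ΔE = (y₂ − y₁)³/(4y₁y₂) = (30.9 − 2.50)³/(4×2.50×30.9) = 22882/309 = 74.1 ft.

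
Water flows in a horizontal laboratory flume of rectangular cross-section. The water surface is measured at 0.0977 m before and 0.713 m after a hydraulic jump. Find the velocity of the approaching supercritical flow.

V₁ = 5.39 m/s

For a rectangular channel the momentum equation gives q² = ½·g·y₁·y₂·(y₁ + y₂) = ½×9.81×0.0977×0.713×0.811 = 0.277.
q = √0.277 = 0.526 m²/s.
V₁ = q/y₁ = 0.526/0.0977 = 5.39 m/s.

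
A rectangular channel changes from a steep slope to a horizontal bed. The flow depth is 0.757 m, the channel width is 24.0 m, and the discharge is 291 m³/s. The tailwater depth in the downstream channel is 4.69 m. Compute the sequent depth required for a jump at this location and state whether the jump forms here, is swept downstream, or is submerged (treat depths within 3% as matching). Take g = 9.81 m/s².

q = Q/b = 291/24.0 = 12.1 m²/s; V₁ = q/y₁ = 16.0 m/s. Fr₁ = V₁/√(g·y₁) = 5.88.
Sequent-depth ratio: y₂/y₁ = ½[√(1 + 8Fr₁²) − 1] = ½[√277.4 − 1] = 7.83.
y₂ = 7.83 × 0.757 = 5.93 m.
Tailwater y_tw = 4.69 m: y_tw < y₂, so the jump is swept downstream.

y₂ = 5.93 m; the jump is swept downstream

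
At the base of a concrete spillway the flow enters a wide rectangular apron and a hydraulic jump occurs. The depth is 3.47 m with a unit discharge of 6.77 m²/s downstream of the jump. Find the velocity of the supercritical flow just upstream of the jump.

V₁ = 10.4 m/s

V₂ = q/y₂ = 6.77/3.47 = 1.95 m/s; Fr₂ = V₂/√(g·y₂) = 0.334.
Since the conjugate-depth ratio holds either way, y₁/y₂ = ½[√(1 + 8Fr₂²) − 1] = ½[√1.895 − 1] = 0.188.
y₁ = 0.188 × 3.47 = 0.653 m.
V₁ = q/y₁ = 6.77/0.653 = 10.4 m/s.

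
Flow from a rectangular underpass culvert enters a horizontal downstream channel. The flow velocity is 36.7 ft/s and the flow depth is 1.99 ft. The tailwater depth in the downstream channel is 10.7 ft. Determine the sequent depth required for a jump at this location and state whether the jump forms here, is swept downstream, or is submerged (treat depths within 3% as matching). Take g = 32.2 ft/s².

Fr₁ = V₁/√(g·y₁) = 36.7/√(32.2×1.99) = 4.58.
By Bélanger, y₂/y₁ = ½[√(1 + 8Fr₁²) − 1] = ½[√169.2 − 1] = 6.00.
y₂ = 6.00 × 1.99 = 11.9 ft.
Tailwater y_tw = 10.7 ft: y_tw < y₂, so the jump is swept downstream.

y₂ = 11.9 ft; the jump is swept downstream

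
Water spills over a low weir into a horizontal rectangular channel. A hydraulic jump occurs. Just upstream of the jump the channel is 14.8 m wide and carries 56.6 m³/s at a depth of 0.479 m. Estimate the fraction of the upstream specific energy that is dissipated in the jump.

ΔE/E₁ = 0.353 (35.3%)

q = Q/b = 56.6/14.8 = 3.82 m²/s; V₁ = q/y₁ = 7.98 m/s. Fr₁ = V₁/√(g·y₁) = 3.68.
By Bélanger, y₂/y₁ = ½[√(1 + 8Fr₁²) − 1] = ½[√109.5 − 1] = 4.73.
y₂ = 4.73 × 0.479 = 2.27 m.
E₁ = y₁ + V₁²/2g = 3.73 m. ΔE = (y₂ − y₁)³/(4y₁y₂) = 1.32 m. ΔE/E₁ = 1.32/3.73 = 0.353.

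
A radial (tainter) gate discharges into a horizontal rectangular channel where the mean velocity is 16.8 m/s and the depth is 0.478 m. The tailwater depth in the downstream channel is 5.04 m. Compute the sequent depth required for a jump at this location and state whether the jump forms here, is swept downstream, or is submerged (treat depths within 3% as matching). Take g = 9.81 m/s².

Fr₁ = V₁/√(g·y₁) = 16.8/√(9.81×0.478) = 7.76.
From the momentum equation for a rectangular channel, y₂/y₁ = ½[√(1 + 8Fr₁²) − 1] = ½[√482.5 − 1] = 10.5.
y₂ = 10.5 × 0.478 = 5.01 m.
Tailwater y_tw = 5.04 m: y_tw ≈ y₂, so the jump forms here.

y₂ = 5.01 m; the jump forms here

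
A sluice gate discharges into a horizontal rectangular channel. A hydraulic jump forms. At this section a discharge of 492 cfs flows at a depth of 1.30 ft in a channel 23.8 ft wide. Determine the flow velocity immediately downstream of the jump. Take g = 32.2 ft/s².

q = Q/b = 492/23.8 = 20.7 ft²/s; V₁ = q/y₁ = 15.9 ft/s. Fr₁ = V₁/√(g·y₁) = 2.46.
Sequent-depth ratio: y₂/y₁ = ½[√(1 + 8Fr₁²) − 1] = ½[√49.33 − 1] = 3.01.
y₂ = 3.01 × 1.30 = 3.92 ft.
V₂ = q/y₂ = 20.7/3.92 = 5.28 ft/s.

V₂ = 5.28 ft/s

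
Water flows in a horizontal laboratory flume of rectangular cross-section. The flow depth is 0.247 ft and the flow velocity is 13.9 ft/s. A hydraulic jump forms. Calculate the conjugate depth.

y₂ = 1.60 ft

Fr₁ = V₁/√(g·y₁) = 13.9/√(32.2×0.247) = 4.93.
By Bélanger, y₂/y₁ = ½[√(1 + 8Fr₁²) − 1] = ½[√195.3 − 1] = 6.49.
y₂ = 6.49 × 0.247 = 1.60 ft.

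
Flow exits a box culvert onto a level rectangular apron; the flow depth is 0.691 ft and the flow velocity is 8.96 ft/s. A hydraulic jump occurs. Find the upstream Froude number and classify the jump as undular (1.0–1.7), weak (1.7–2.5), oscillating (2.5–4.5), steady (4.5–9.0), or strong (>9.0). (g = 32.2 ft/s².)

Fr₁ = 1.90; weak jump

Fr₁ = V₁/√(g·y₁) = 8.96/√(32.2×0.691) = 1.90.
Fr₁ = 1.90 lies in the weak range.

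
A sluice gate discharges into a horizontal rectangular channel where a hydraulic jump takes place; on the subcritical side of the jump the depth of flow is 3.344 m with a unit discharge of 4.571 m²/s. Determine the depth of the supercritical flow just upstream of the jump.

y₁ = 0.3453 m

V₂ = q/y₂ = 4.571/3.344 = 1.367 m/s; Fr₂ = V₂/√(g·y₂) = 0.2387.
From the momentum equation (using Fr₂), y₁/y₂ = ½[√(1 + 8Fr₂²) − 1] = ½[√1.4557 − 1] = 0.1033.
y₁ = 0.1033 × 3.344 = 0.3453 m.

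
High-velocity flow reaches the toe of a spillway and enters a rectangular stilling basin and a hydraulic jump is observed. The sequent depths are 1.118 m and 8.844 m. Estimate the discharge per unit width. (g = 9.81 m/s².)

For a rectangular channel the momentum equation gives q² = ½·g·y₁·y₂·(y₁ + y₂) = ½×9.81×1.118×8.844×9.962 = 483.1.
q = √483.1 = 21.98 m²/s.

q = 21.98 m²/s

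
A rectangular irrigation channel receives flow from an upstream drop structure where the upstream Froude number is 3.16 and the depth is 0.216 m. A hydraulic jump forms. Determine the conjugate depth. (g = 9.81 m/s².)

y₂ = 0.863 m

Fr₁ = 3.16 (given).
From the momentum equation for a rectangular channel, y₂/y₁ = ½[√(1 + 8Fr₁²) − 1] = ½[√80.88 − 1] = 4.00.
y₂ = 4.00 × 0.216 = 0.863 m.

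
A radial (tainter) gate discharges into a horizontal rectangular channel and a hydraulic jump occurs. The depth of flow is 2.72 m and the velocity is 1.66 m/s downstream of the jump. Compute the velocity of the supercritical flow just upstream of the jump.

V₁ = 9.45 m/s

Fr₂ = V₂/√(g·y₂) = 1.66/√(9.81×2.72) = 0.321.
Applying the sequent-depth relation in reverse, y₁/y₂ = ½[√(1 + 8Fr₂²) − 1] = ½[√1.826 − 1] = 0.176.
y₁ = 0.176 × 2.72 = 0.478 m.
V₁ = q/y₁ = 4.52/0.478 = 9.45 m/s.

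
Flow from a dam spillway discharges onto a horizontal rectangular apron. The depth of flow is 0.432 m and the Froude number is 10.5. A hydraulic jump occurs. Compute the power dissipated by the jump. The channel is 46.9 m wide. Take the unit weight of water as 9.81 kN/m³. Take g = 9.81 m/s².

P = 77023 kW

Fr₁ = 10.5 (given).
Bélanger equation: y₂/y₁ = ½[√(1 + 8Fr₁²) − 1] = ½[√883.0 − 1] = 14.4.
y₂ = 14.4 × 0.432 = 6.20 m.
Head loss: ΔE = (y₂ − y₁)³/(4y₁y₂) = (6.20 − 0.432)³/(4×0.432×6.20) = 192/10.7 = 17.9 m.
V₁ = Fr₁·√(g·y₁) = 10.5×√(9.81×0.432) = 21.6 m/s; q = V₁·y₁ = 9.34 m²/s. Q = q·b = 9.34 × 46.9 = 438 m³/s. P = γ·Q·ΔE = 9.81 × 438 × 17.9 = 77023 kW.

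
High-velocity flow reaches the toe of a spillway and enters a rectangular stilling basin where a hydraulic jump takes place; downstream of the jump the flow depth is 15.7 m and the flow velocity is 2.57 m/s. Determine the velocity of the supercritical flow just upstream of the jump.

Fr₂ = V₂/√(g·y₂) = 2.57/√(9.81×15.7) = 0.207.
Applying the sequent-depth relation in reverse, y₁/y₂ = ½[√(1 + 8Fr₂²) − 1] = ½[√1.343 − 1] = 0.0795.
y₁ = 0.0795 × 15.7 = 1.25 m.
V₁ = q/y₁ = 40.3/1.25 = 32.3 m/s.

V₁ = 32.3 m/s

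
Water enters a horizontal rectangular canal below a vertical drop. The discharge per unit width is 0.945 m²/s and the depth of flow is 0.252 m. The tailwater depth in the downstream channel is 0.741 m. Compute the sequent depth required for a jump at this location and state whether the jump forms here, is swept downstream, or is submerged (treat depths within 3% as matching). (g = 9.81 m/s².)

V₁ = q/y₁ = 0.945/0.252 = 3.75 m/s. Fr₁ = V₁/√(g·y₁) = 3.75/√(9.81×0.252) = 2.39.
Bélanger equation: y₂/y₁ = ½[√(1 + 8Fr₁²) − 1] = ½[√46.51 − 1] = 2.91.
y₂ = 2.91 × 0.252 = 0.733 m.
Tailwater y_tw = 0.741 m: y_tw ≈ y₂, so the jump forms here.

y₂ = 0.733 m; the jump forms here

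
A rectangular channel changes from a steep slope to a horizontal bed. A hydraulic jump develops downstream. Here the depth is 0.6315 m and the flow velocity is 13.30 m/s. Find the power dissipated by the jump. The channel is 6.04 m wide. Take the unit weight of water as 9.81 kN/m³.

Fr₁ = V₁/√(g·y₁) = 13.30/√(9.81×0.6315) = 5.344.
Sequent-depth ratio: y₂/y₁ = ½[√(1 + 8Fr₁²) − 1] = ½[√229.43 − 1] = 7.073.
y₂ = 7.073 × 0.6315 = 4.467 m.
q = V₁·y₁ = 13.30 × 0.6315 = 8.399 m²/s. V₂ = q/y₂ = 8.399/4.467 = 1.880 m/s. E₁ = y₁ + V₁²/2g = 9.647 m; E₂ = y₂ + V₂²/2g = 4.647 m. ΔE = E₁ − E₂ = 5.000 m.
Q = q·b = 8.399 × 6.04 = 50.73 m³/s. P = γ·Q·ΔE = 9.81 × 50.73 × 5.000 = 2488 kW.

P = 2488 kW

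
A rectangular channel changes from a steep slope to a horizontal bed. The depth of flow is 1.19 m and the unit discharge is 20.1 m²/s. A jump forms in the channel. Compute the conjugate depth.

y₂ = 7.75 m

V₁ = q/y₁ = 20.1/1.19 = 16.9 m/s. Fr₁ = V₁/√(g·y₁) = 16.9/√(9.81×1.19) = 4.94.
Bélanger equation: y₂/y₁ = ½[√(1 + 8Fr₁²) − 1] = ½[√196.5 − 1] = 6.51.
y₂ = 6.51 × 1.19 = 7.75 m.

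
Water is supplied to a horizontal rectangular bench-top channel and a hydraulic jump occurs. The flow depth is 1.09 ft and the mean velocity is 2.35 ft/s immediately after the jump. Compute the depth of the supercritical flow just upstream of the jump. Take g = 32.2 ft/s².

Fr₂ = V₂/√(g·y₂) = 2.35/√(32.2×1.09) = 0.397.
Since the conjugate-depth ratio holds either way, y₁/y₂ = ½[√(1 + 8Fr₂²) − 1] = ½[√2.259 − 1] = 0.251.
y₁ = 0.251 × 1.09 = 0.274 ft.

y₁ = 0.274 ft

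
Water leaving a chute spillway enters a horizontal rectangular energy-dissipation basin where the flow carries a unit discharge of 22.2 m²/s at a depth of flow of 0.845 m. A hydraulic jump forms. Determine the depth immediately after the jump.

V₁ = q/y₁ = 22.2/0.845 = 26.3 m/s. Fr₁ = V₁/√(g·y₁) = 26.3/√(9.81×0.845) = 9.13.
By Bélanger, y₂/y₁ = ½[√(1 + 8Fr₁²) − 1] = ½[√667.1 − 1] = 12.4.
y₂ = 12.4 × 0.845 = 10.5 m.

y₂ = 10.5 m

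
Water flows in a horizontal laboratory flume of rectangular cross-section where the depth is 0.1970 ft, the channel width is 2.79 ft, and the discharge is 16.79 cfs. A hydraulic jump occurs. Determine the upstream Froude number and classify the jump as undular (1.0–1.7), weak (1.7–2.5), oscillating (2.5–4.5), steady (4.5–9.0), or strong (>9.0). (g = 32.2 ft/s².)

Fr₁ = 12.13; strong jump

q = Q/b = 16.79/2.79 = 6.018 ft²/s; V₁ = q/y₁ = 30.55 ft/s. Fr₁ = V₁/√(g·y₁) = 12.13.
Fr₁ = 12.13 lies in the strong range.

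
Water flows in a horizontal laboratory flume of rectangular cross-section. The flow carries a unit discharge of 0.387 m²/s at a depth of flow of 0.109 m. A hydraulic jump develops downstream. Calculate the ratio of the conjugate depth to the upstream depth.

y₂/y₁ = 4.38

V₁ = q/y₁ = 0.387/0.109 = 3.55 m/s. Fr₁ = V₁/√(g·y₁) = 3.55/√(9.81×0.109) = 3.43.
Conjugate-depth relation: y₂/y₁ = ½[√(1 + 8Fr₁²) − 1] = ½[√95.31 − 1] = 4.38.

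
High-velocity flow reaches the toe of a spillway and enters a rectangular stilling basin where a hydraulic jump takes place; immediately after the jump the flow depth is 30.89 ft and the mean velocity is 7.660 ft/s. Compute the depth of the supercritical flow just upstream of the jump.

y₁ = 3.293 ft

Fr₂ = V₂/√(g·y₂) = 7.660/√(32.2×30.89) = 0.2429.
The Bélanger relation is symmetric: y₁/y₂ = ½[√(1 + 8Fr₂²) − 1] = ½[√1.4719 − 1] = 0.1066.
y₁ = 0.1066 × 30.89 = 3.293 ft.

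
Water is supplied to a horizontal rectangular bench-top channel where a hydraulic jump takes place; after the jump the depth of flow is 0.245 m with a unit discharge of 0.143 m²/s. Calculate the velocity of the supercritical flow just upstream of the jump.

V₂ = q/y₂ = 0.143/0.245 = 0.584 m/s; Fr₂ = V₂/√(g·y₂) = 0.376.
The Bélanger relation is symmetric: y₁/y₂ = ½[√(1 + 8Fr₂²) − 1] = ½[√2.134 − 1] = 0.230.
y₁ = 0.230 × 0.245 = 0.0564 m.
V₁ = q/y₁ = 0.143/0.0564 = 2.53 m/s.

V₁ = 2.53 m/s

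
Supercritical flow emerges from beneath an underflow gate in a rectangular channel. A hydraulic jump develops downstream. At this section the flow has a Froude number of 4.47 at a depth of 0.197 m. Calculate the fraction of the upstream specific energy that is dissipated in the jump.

ΔE/E₁ = 0.442 (44.2%)

Fr₁ = 4.47 (given).
Bélanger equation: y₂/y₁ = ½[√(1 + 8Fr₁²) − 1] = ½[√160.8 − 1] = 5.84.
y₂ = 5.84 × 0.197 = 1.15 m.
E₁ = y₁(1 + Fr₁²/2) = 0.197×(1 + 4.47²/2) = 2.17 m. ΔE = (y₂ − y₁)³/(4y₁y₂) = 0.957 m. ΔE/E₁ = 0.957/2.17 = 0.442.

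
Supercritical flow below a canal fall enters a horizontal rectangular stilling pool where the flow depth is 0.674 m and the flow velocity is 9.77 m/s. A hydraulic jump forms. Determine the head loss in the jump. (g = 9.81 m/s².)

ΔE = 2.04 m

Fr₁ = V₁/√(g·y₁) = 9.77/√(9.81×0.674) = 3.80.
From the momentum equation for a rectangular channel, y₂/y₁ = ½[√(1 + 8Fr₁²) − 1] = ½[√116.5 − 1] = 4.90.
y₂ = 4.90 × 0.674 = 3.30 m.
Head loss: ΔE = (y₂ − y₁)³/(4y₁y₂) = (3.30 − 0.674)³/(4×0.674×3.30) = 18.1/8.90 = 2.04 m.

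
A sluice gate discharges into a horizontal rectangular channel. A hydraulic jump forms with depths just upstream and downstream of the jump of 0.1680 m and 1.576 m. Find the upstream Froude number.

For a rectangular channel the momentum equation gives q² = ½·g·y₁·y₂·(y₁ + y₂) = ½×9.81×0.1680×1.576×1.744 = 2.265.
q = √2.265 = 1.505 m²/s.
V₁ = q/y₁ = 8.958 m/s; Fr₁ = V₁/√(g·y₁) = 6.978.

Fr₁ = 6.978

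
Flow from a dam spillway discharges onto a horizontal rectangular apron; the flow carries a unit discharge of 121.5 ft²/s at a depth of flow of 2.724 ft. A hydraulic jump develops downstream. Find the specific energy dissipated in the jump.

ΔE = 15.79 ft

V₁ = q/y₁ = 121.5/2.724 = 44.60 ft/s. Fr₁ = V₁/√(g·y₁) = 44.60/√(32.2×2.724) = 4.763.
Bélanger equation: y₂/y₁ = ½[√(1 + 8Fr₁²) − 1] = ½[√182.45 − 1] = 6.254.
y₂ = 6.254 × 2.724 = 17.04 ft.
Head loss: ΔE = (y₂ − y₁)³/(4y₁y₂) = (17.04 − 2.724)³/(4×2.724×17.04) = 2931/185.6 = 15.79 ft.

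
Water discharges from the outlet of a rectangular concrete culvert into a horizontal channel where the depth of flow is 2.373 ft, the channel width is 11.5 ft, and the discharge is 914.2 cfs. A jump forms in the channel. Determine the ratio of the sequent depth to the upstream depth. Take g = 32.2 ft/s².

q = Q/b = 914.2/11.5 = 79.50 ft²/s; V₁ = q/y₁ = 33.50 ft/s. Fr₁ = V₁/√(g·y₁) = 3.832.
Bélanger equation: y₂/y₁ = ½[√(1 + 8Fr₁²) − 1] = ½[√118.50 − 1] = 4.943.

y₂/y₁ = 4.943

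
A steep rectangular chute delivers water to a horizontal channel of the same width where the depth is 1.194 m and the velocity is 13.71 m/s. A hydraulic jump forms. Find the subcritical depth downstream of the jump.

y₂ = 6.194 m

Fr₁ = V₁/√(g·y₁) = 13.71/√(9.81×1.194) = 4.006.
Conjugate-depth relation: y₂/y₁ = ½[√(1 + 8Fr₁²) − 1] = ½[√129.38 − 1] = 5.187.
y₂ = 5.187 × 1.194 = 6.194 m.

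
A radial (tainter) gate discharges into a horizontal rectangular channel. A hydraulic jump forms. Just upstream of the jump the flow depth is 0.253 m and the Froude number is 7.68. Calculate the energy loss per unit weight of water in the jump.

Fr₁ = 7.68 (given).
Bélanger equation: y₂/y₁ = ½[√(1 + 8Fr₁²) − 1] = ½[√472.9 − 1] = 10.4.
y₂ = 10.4 × 0.253 = 2.62 m.
V₁ = Fr₁·√(g·y₁) = 7.68×√(9.81×0.253) = 12.1 m/s; q = V₁·y₁ = 3.06 m²/s. V₂ = q/y₂ = 3.06/2.62 = 1.17 m/s. E₁ = y₁ + V₁²/2g = 7.71 m; E₂ = y₂ + V₂²/2g = 2.69 m. ΔE = E₁ − E₂ = 5.02 m.

ΔE = 5.02 m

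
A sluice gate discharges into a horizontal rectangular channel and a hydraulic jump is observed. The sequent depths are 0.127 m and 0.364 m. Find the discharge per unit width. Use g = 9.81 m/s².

q = 0.334 m²/s

For a rectangular channel the momentum equation gives q² = ½·g·y₁·y₂·(y₁ + y₂) = ½×9.81×0.127×0.364×0.491 = 0.111.
q = √0.111 = 0.334 m²/s.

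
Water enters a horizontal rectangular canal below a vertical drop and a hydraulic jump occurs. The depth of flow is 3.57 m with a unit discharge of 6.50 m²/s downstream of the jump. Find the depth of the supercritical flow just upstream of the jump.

V₂ = q/y₂ = 6.50/3.57 = 1.82 m/s; Fr₂ = V₂/√(g·y₂) = 0.308.
From the momentum equation (using Fr₂), y₁/y₂ = ½[√(1 + 8Fr₂²) − 1] = ½[√1.757 − 1] = 0.163.
y₁ = 0.163 × 3.57 = 0.581 m.

y₁ = 0.581 m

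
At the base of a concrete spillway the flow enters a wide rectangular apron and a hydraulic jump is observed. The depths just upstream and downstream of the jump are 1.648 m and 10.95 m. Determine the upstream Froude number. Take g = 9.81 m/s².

For a rectangular channel the momentum equation gives q² = ½·g·y₁·y₂·(y₁ + y₂) = ½×9.81×1.648×10.95×12.60 = 1115.
q = √1115 = 33.39 m²/s.
V₁ = q/y₁ = 20.26 m/s; Fr₁ = V₁/√(g·y₁) = 5.039.

Fr₁ = 5.039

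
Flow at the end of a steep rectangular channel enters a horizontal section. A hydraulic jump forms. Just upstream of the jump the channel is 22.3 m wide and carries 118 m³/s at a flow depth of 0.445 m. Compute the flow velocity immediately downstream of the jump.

V₂ = 1.57 m/s

q = Q/b = 118/22.3 = 5.29 m²/s; V₁ = q/y₁ = 11.9 m/s. Fr₁ = V₁/√(g·y₁) = 5.69.
Conjugate-depth relation: y₂/y₁ = ½[√(1 + 8Fr₁²) − 1] = ½[√260.1 − 1] = 7.56.
y₂ = 7.56 × 0.445 = 3.37 m.
V₂ = q/y₂ = 5.29/3.37 = 1.57 m/s.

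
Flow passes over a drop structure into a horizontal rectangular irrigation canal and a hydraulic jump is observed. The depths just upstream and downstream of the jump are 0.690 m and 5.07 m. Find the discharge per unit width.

q = 9.94 m²/s

For a rectangular channel the momentum equation gives q² = ½·g·y₁·y₂·(y₁ + y₂) = ½×9.81×0.690×5.07×5.76 = 98.8.
q = √98.8 = 9.94 m²/s.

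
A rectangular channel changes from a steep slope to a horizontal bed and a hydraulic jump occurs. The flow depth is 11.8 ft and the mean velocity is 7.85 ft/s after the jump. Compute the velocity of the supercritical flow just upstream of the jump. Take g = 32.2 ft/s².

V₁ = 30.4 ft/s

Fr₂ = V₂/√(g·y₂) = 7.85/√(32.2×11.8) = 0.403.
From the momentum equation (using Fr₂), y₁/y₂ = ½[√(1 + 8Fr₂²) − 1] = ½[√2.297 − 1] = 0.258.
y₁ = 0.258 × 11.8 = 3.04 ft.
V₁ = q/y₁ = 92.6/3.04 = 30.4 ft/s.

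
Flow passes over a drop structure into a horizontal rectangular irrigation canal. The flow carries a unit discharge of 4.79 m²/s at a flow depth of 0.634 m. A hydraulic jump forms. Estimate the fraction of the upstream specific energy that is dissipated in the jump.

V₁ = q/y₁ = 4.79/0.634 = 7.56 m/s. Fr₁ = V₁/√(g·y₁) = 7.56/√(9.81×0.634) = 3.03.
Conjugate-depth relation: y₂/y₁ = ½[√(1 + 8Fr₁²) − 1] = ½[√74.42 − 1] = 3.81.
y₂ = 3.81 × 0.634 = 2.42 m.
E₁ = y₁ + V₁²/2g = 3.54 m. ΔE = (y₂ − y₁)³/(4y₁y₂) = 0.926 m. ΔE/E₁ = 0.926/3.54 = 0.261.

ΔE/E₁ = 0.261 (26.1%)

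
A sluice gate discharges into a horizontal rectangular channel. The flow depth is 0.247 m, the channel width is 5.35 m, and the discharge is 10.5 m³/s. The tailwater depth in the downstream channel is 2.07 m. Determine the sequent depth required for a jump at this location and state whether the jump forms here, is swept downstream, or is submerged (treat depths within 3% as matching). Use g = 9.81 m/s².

q = Q/b = 10.5/5.35 = 1.96 m²/s; V₁ = q/y₁ = 7.95 m/s. Fr₁ = V₁/√(g·y₁) = 5.10.
By Bélanger, y₂/y₁ = ½[√(1 + 8Fr₁²) − 1] = ½[√209.4 − 1] = 6.74.
y₂ = 6.74 × 0.247 = 1.66 m.
Tailwater y_tw = 2.07 m: y_tw > y₂, so the jump is submerged.

y₂ = 1.66 m; the jump is submerged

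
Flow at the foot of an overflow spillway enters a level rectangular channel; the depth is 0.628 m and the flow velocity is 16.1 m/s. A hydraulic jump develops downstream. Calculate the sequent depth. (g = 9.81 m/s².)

y₂ = 5.46 m

Fr₁ = V₁/√(g·y₁) = 16.1/√(9.81×0.628) = 6.49.
Bélanger equation: y₂/y₁ = ½[√(1 + 8Fr₁²) − 1] = ½[√337.6 − 1] = 8.69.
y₂ = 8.69 × 0.628 = 5.46 m.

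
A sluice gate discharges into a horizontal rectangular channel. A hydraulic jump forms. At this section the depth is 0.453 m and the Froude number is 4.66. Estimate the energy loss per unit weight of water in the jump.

ΔE = 2.47 m

Fr₁ = 4.66 (given).
Sequent-depth ratio: y₂/y₁ = ½[√(1 + 8Fr₁²) − 1] = ½[√174.7 − 1] = 6.11.
y₂ = 6.11 × 0.453 = 2.77 m.
V₁ = Fr₁·√(g·y₁) = 4.66×√(9.81×0.453) = 9.82 m/s; q = V₁·y₁ = 4.45 m²/s. V₂ = q/y₂ = 4.45/2.77 = 1.61 m/s. E₁ = y₁ + V₁²/2g = 5.37 m; E₂ = y₂ + V₂²/2g = 2.90 m. ΔE = E₁ − E₂ = 2.47 m.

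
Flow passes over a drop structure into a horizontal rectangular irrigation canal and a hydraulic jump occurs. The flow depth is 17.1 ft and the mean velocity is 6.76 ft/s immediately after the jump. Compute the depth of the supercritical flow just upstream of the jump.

Fr₂ = V₂/√(g·y₂) = 6.76/√(32.2×17.1) = 0.288.
Applying the sequent-depth relation in reverse, y₁/y₂ = ½[√(1 + 8Fr₂²) − 1] = ½[√1.664 − 1] = 0.145.
y₁ = 0.145 × 17.1 = 2.48 ft.

y₁ = 2.48 ft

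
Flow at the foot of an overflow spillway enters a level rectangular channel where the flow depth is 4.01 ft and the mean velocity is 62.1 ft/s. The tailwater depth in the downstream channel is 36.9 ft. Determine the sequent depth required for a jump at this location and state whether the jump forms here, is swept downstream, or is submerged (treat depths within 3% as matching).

Fr₁ = V₁/√(g·y₁) = 62.1/√(32.2×4.01) = 5.47.
Conjugate-depth relation: y₂/y₁ = ½[√(1 + 8Fr₁²) − 1] = ½[√239.9 − 1] = 7.24.
y₂ = 7.24 × 4.01 = 29.1 ft.
Tailwater y_tw = 36.9 ft: y_tw > y₂, so the jump is submerged.

y₂ = 29.1 ft; the jump is submerged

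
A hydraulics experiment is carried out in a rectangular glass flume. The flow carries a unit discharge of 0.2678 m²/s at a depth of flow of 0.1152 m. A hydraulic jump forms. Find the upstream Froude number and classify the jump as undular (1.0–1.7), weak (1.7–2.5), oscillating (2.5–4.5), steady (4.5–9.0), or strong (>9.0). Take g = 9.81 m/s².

Fr₁ = 2.187; weak jump

V₁ = q/y₁ = 0.2678/0.1152 = 2.325 m/s. Fr₁ = V₁/√(g·y₁) = 2.325/√(9.81×0.1152) = 2.187.
Fr₁ = 2.187 lies in the weak range.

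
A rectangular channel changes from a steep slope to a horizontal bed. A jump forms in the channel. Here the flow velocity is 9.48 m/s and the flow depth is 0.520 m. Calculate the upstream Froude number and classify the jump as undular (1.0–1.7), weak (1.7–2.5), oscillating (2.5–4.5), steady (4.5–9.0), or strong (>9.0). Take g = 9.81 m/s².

Fr₁ = V₁/√(g·y₁) = 9.48/√(9.81×0.520) = 4.20.
Fr₁ = 4.20 lies in the oscillating range.

Fr₁ = 4.20; oscillating jump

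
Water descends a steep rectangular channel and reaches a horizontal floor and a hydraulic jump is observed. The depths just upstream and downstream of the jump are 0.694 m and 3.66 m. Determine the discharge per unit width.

q = 7.37 m²/s

For a rectangular channel the momentum equation gives q² = ½·g·y₁·y₂·(y₁ + y₂) = ½×9.81×0.694×3.66×4.35 = 54.2.
q = √54.2 = 7.37 m²/s.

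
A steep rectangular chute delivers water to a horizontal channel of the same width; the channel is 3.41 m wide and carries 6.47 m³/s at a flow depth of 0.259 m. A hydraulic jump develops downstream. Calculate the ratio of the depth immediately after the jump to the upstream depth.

y₂/y₁ = 6.02

q = Q/b = 6.47/3.41 = 1.90 m²/s; V₁ = q/y₁ = 7.33 m/s. Fr₁ = V₁/√(g·y₁) = 4.60.
From the momentum equation for a rectangular channel, y₂/y₁ = ½[√(1 + 8Fr₁²) − 1] = ½[√170.0 − 1] = 6.02.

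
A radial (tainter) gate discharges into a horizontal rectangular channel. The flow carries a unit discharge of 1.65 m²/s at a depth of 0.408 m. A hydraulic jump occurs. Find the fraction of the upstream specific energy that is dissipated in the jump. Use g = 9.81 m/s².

V₁ = q/y₁ = 1.65/0.408 = 4.04 m/s. Fr₁ = V₁/√(g·y₁) = 4.04/√(9.81×0.408) = 2.02.
Conjugate-depth relation: y₂/y₁ = ½[√(1 + 8Fr₁²) − 1] = ½[√33.69 − 1] = 2.40.
y₂ = 2.40 × 0.408 = 0.980 m.
E₁ = y₁ + V₁²/2g = 1.24 m. ΔE = (y₂ − y₁)³/(4y₁y₂) = 0.117 m. ΔE/E₁ = 0.117/1.24 = 0.0943.

ΔE/E₁ = 0.0943 (9.43%)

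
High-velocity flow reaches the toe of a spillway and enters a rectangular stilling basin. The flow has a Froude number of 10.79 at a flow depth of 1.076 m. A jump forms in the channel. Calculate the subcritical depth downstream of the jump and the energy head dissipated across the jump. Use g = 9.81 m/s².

Fr₁ = 10.79 (given).
From the momentum equation for a rectangular channel, y₂/y₁ = ½[√(1 + 8Fr₁²) − 1] = ½[√932.39 − 1] = 14.77.
y₂ = 14.77 × 1.076 = 15.89 m.
V₁ = Fr₁·√(g·y₁) = 10.79×√(9.81×1.076) = 35.06 m/s; q = V₁·y₁ = 37.72 m²/s. V₂ = q/y₂ = 37.72/15.89 = 2.374 m/s. E₁ = y₁ + V₁²/2g = 63.71 m; E₂ = y₂ + V₂²/2g = 16.18 m. ΔE = E₁ − E₂ = 47.54 m.

y₂ = 15.89 m; ΔE = 47.54 m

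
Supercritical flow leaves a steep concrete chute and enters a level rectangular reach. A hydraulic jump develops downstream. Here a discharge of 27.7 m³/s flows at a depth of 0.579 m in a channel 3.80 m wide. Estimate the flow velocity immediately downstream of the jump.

q = Q/b = 27.7/3.80 = 7.29 m²/s; V₁ = q/y₁ = 12.6 m/s. Fr₁ = V₁/√(g·y₁) = 5.28.
Conjugate-depth relation: y₂/y₁ = ½[√(1 + 8Fr₁²) − 1] = ½[√224.2 − 1] = 6.99.
y₂ = 6.99 × 0.579 = 4.05 m.
V₂ = q/y₂ = 7.29/4.05 = 1.80 m/s.

V₂ = 1.80 m/s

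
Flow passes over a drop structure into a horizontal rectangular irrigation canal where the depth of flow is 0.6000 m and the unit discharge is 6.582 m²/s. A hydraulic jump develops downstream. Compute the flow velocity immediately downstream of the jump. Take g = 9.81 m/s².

V₁ = q/y₁ = 6.582/0.6000 = 10.97 m/s. Fr₁ = V₁/√(g·y₁) = 10.97/√(9.81×0.6000) = 4.522.
Conjugate-depth relation: y₂/y₁ = ½[√(1 + 8Fr₁²) − 1] = ½[√164.56 − 1] = 5.914.
y₂ = 5.914 × 0.6000 = 3.548 m.
V₂ = q/y₂ = 6.582/3.548 = 1.855 m/s.

V₂ = 1.855 m/s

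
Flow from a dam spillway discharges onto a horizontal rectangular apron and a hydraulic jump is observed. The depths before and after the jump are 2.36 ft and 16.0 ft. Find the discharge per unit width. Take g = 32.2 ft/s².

q = 106 ft²/s

For a rectangular channel the momentum equation gives q² = ½·g·y₁·y₂·(y₁ + y₂) = ½×32.2×2.36×16.0×18.4 = 11162.
q = √11162 = 106 ft²/s.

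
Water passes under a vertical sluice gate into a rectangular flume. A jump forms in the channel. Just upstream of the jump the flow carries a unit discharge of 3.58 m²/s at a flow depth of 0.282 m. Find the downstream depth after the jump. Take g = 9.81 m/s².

V₁ = q/y₁ = 3.58/0.282 = 12.7 m/s. Fr₁ = V₁/√(g·y₁) = 12.7/√(9.81×0.282) = 7.63.
From the momentum equation for a rectangular channel, y₂/y₁ = ½[√(1 + 8Fr₁²) − 1] = ½[√467.1 − 1] = 10.3.
y₂ = 10.3 × 0.282 = 2.91 m.

y₂ = 2.91 m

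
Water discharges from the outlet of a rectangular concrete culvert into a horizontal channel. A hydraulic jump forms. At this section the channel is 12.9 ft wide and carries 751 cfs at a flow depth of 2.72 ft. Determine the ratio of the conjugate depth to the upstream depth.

y₂/y₁ = 2.77

q = Q/b = 751/12.9 = 58.2 ft²/s; V₁ = q/y₁ = 21.4 ft/s. Fr₁ = V₁/√(g·y₁) = 2.29.
Bélanger equation: y₂/y₁ = ½[√(1 + 8Fr₁²) − 1] = ½[√42.84 − 1] = 2.77.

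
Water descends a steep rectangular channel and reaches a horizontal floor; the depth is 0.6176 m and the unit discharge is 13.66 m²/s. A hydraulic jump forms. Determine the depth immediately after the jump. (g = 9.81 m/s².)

y₂ = 7.546 m

V₁ = q/y₁ = 13.66/0.6176 = 22.12 m/s. Fr₁ = V₁/√(g·y₁) = 22.12/√(9.81×0.6176) = 8.986.
From the momentum equation for a rectangular channel, y₂/y₁ = ½[√(1 + 8Fr₁²) − 1] = ½[√646.95 − 1] = 12.22.
y₂ = 12.22 × 0.6176 = 7.546 m.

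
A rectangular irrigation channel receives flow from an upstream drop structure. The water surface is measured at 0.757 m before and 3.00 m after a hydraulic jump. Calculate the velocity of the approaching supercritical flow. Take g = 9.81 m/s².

V₁ = 8.55 m/s

For a rectangular channel the momentum equation gives q² = ½·g·y₁·y₂·(y₁ + y₂) = ½×9.81×0.757×3.00×3.76 = 41.9.
q = √41.9 = 6.47 m²/s.
V₁ = q/y₁ = 6.47/0.757 = 8.55 m/s.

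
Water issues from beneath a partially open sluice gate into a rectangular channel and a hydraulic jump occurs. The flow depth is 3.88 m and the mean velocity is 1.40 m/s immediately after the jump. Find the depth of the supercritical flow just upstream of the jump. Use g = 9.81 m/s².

y₁ = 0.365 m

Fr₂ = V₂/√(g·y₂) = 1.40/√(9.81×3.88) = 0.227.
From the momentum equation (using Fr₂), y₁/y₂ = ½[√(1 + 8Fr₂²) − 1] = ½[√1.412 − 1] = 0.0941.
y₁ = 0.0941 × 3.88 = 0.365 m.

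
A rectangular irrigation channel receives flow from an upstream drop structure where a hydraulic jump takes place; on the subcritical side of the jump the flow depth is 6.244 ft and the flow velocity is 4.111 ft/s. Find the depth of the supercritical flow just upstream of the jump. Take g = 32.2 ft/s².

Fr₂ = V₂/√(g·y₂) = 4.111/√(32.2×6.244) = 0.2899.
Since the conjugate-depth ratio holds either way, y₁/y₂ = ½[√(1 + 8Fr₂²) − 1] = ½[√1.6725 − 1] = 0.1466.
y₁ = 0.1466 × 6.244 = 0.9155 ft.

y₁ = 0.9155 ft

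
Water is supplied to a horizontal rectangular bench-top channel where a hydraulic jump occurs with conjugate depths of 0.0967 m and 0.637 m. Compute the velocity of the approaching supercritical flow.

V₁ = 4.87 m/s

For a rectangular channel the momentum equation gives q² = ½·g·y₁·y₂·(y₁ + y₂) = ½×9.81×0.0967×0.637×0.734 = 0.222.
q = √0.222 = 0.471 m²/s.
V₁ = q/y₁ = 0.471/0.0967 = 4.87 m/s.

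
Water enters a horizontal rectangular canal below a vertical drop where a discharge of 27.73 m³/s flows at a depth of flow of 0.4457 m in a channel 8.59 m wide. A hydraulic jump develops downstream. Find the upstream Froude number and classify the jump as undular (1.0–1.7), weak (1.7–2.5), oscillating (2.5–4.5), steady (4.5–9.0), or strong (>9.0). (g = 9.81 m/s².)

Fr₁ = 3.464; oscillating jump

q = Q/b = 27.73/8.59 = 3.228 m²/s; V₁ = q/y₁ = 7.243 m/s. Fr₁ = V₁/√(g·y₁) = 3.464.
Fr₁ = 3.464 lies in the oscillating range.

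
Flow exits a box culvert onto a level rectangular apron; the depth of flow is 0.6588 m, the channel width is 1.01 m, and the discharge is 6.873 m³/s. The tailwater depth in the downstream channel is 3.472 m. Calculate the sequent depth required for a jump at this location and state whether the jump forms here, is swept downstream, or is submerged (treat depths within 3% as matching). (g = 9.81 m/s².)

y₂ = 3.470 m; the jump forms here

q = Q/b = 6.873/1.01 = 6.805 m²/s; V₁ = q/y₁ = 10.33 m/s. Fr₁ = V₁/√(g·y₁) = 4.063.
From the momentum equation for a rectangular channel, y₂/y₁ = ½[√(1 + 8Fr₁²) − 1] = ½[√133.07 − 1] = 5.268.
y₂ = 5.268 × 0.6588 = 3.470 m.
Tailwater y_tw = 3.472 m: y_tw ≈ y₂, so the jump forms here.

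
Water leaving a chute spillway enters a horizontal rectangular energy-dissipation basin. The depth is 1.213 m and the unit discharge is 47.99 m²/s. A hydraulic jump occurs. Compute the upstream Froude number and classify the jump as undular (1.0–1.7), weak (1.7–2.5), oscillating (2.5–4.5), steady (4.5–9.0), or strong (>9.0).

V₁ = q/y₁ = 47.99/1.213 = 39.56 m/s. Fr₁ = V₁/√(g·y₁) = 39.56/√(9.81×1.213) = 11.47.
Fr₁ = 11.47 lies in the strong range.

Fr₁ = 11.47; strong jump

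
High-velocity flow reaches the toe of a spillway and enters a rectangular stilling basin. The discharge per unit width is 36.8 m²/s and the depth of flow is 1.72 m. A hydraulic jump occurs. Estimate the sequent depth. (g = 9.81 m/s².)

V₁ = q/y₁ = 36.8/1.72 = 21.4 m/s. Fr₁ = V₁/√(g·y₁) = 21.4/√(9.81×1.72) = 5.21.
Conjugate-depth relation: y₂/y₁ = ½[√(1 + 8Fr₁²) − 1] = ½[√218.0 − 1] = 6.88.
y₂ = 6.88 × 1.72 = 11.8 m.

y₂ = 11.8 m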